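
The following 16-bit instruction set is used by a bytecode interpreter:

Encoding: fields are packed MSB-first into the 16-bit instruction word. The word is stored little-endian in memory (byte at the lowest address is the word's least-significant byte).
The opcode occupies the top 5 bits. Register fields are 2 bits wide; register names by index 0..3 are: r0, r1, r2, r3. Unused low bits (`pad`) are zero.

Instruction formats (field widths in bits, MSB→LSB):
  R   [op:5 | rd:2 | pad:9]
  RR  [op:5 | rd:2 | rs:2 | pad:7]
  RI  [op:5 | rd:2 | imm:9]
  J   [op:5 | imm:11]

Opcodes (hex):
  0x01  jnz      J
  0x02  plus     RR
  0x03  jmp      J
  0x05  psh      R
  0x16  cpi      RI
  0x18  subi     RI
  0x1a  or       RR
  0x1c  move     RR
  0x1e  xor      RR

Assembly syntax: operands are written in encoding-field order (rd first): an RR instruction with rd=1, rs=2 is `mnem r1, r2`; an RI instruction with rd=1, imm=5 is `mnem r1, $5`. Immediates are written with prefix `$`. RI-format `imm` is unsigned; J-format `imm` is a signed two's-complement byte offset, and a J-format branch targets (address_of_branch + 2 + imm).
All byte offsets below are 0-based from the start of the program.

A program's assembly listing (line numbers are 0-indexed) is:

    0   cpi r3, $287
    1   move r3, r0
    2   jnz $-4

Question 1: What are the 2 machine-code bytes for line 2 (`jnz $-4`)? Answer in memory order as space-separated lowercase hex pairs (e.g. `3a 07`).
2. jnz fields op=0x1:5|imm=-4:11 → word 0ffch → fc 0f

fc 0f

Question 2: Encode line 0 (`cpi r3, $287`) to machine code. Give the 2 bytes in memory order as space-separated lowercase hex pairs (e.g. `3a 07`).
L0: cpi op=0x16:5|rd=3:2|imm=287:9 ⇒ 0xb71f ⇒ little 1f b7

1f b7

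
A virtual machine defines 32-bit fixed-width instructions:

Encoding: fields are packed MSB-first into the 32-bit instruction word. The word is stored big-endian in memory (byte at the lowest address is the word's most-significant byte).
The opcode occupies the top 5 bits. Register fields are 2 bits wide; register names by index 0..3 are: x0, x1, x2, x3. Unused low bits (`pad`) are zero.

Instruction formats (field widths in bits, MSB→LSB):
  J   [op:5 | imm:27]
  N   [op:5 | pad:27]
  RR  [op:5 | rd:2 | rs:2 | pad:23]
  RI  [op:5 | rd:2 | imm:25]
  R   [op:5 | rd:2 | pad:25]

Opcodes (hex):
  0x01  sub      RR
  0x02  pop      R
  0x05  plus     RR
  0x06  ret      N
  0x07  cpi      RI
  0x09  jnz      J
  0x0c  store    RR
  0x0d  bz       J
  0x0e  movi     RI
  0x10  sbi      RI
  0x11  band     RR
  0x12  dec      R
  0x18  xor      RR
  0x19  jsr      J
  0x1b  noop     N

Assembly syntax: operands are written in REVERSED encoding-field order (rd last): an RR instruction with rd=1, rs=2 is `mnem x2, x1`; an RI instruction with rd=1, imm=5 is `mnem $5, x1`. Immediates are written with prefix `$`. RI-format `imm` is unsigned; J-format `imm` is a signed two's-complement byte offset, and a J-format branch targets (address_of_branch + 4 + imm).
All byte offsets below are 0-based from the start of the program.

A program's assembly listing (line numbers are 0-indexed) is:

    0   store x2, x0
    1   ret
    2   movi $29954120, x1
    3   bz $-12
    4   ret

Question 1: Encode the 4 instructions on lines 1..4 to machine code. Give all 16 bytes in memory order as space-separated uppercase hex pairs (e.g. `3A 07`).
30 00 00 00 73 C9 10 48 6F FF FF F4 30 00 00 00

line 1 (ret): pack op=0x6:5|pad=0:27 = 0x30000000; big→ 30 00 00 00
line 2 (movi): pack op=0xe:5|rd=1:2|imm=29954120:25 = 0x73c91048; big→ 73 c9 10 48
line 3 (bz): pack op=0xd:5|imm=-12:27 = 0x6ffffff4; big→ 6f ff ff f4
line 4 (ret): pack op=0x6:5|pad=0:27 = 0x30000000; big→ 30 00 00 00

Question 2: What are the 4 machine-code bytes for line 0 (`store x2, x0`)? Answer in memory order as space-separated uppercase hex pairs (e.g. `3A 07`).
0. store fields op=0xc:5|rd=0:2|rs=2:2|pad=0:23 → word 61000000h → 61 00 00 00

61 00 00 00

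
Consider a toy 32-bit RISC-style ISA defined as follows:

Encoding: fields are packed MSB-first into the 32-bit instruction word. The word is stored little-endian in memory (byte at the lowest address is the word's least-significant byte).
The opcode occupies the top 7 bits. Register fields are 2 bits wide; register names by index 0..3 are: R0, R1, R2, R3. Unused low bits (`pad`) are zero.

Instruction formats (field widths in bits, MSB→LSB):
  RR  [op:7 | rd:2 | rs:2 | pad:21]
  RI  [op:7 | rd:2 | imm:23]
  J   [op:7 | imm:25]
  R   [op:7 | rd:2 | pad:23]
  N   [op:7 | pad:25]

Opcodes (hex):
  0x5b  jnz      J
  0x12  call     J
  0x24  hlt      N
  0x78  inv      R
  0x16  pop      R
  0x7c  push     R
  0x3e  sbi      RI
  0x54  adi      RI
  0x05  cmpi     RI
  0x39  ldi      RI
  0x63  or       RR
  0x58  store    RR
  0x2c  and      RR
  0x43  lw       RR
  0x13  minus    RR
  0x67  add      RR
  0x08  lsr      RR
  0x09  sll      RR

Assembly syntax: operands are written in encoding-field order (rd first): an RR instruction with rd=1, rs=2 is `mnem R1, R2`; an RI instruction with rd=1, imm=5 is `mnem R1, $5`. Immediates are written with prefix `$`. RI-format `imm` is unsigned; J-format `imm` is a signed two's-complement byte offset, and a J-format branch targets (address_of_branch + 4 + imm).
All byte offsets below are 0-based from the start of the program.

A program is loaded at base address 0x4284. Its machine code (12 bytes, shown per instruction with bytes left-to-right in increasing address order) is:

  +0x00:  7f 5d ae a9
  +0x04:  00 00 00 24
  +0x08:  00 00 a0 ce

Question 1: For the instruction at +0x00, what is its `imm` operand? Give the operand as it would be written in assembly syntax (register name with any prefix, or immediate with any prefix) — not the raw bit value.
@+00  little-endian(7f 5d ae a9) = 0xa9ae5d7f
  opcode bits[31:25]=0x54: adi/RI
  [24:23] rd=3 = R3
  [22:0] imm=3038591 = $3038591

$3038591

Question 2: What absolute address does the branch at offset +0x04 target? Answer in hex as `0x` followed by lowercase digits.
0x428c

+0x04: 00 00 00 24 ⇒ word 0x24000000 (little)
  opcode bits[31:25]=0x12: call/J
  imm@[24:0]=0x0 ⇒ $0
  target = base 0x4284 + off 0x04 + 4 + imm 0 = 0x428c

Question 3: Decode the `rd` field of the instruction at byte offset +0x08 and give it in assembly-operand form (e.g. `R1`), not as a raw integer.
R1

@+08  little-endian(00 00 a0 ce) = 0xcea00000
  opcode bits[31:25]=0x67: add/RR
  [24:23] rd=1 = R1
  [22:21] rs=1 = R1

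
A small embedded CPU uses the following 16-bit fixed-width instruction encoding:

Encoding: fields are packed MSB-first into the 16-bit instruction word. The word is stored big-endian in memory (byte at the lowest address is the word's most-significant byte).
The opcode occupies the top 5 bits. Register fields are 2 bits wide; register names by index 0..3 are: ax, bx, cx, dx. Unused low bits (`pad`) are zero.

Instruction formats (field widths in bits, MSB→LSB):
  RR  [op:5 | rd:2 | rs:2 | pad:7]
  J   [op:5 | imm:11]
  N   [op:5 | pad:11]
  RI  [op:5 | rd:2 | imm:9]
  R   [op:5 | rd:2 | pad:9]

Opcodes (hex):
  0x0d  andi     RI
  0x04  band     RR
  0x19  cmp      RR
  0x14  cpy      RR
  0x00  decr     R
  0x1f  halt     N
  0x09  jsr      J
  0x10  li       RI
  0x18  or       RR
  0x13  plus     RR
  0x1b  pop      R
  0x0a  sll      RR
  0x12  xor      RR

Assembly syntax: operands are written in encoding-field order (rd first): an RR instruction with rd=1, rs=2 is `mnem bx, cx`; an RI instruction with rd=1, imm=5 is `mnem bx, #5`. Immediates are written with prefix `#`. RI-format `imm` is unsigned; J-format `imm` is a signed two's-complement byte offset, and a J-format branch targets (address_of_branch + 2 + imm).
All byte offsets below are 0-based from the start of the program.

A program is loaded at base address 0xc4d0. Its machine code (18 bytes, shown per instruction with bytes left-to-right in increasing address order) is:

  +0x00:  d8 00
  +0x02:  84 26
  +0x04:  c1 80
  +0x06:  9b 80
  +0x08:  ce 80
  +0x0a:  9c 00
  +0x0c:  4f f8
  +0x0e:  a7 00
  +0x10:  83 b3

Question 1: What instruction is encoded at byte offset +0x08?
cmp dx, bx

+0x08: ce 80 ⇒ word 0xce80 (big)
  op=0xce80>>11=0x19 ⇒ cmp (RR)
  rd@[10:9]=0x3 ⇒ dx
  rs@[8:7]=0x1 ⇒ bx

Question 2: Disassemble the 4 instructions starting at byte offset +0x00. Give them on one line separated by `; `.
pop ax; li cx, #38; or ax, dx; plus bx, dx

+0x00: d8 00 ⇒ word 0xd800 (big)
  top 5b → 0x1b → pop [R]
  rd: (w>>9)&0x3=0x0 → ax
+0x02: 84 26 ⇒ word 0x8426 (big)
  top 5b → 0x10 → li [RI]
  rd: (w>>9)&0x3=0x2 → cx
  imm: (w>>0)&0x1ff=0x26 → #38
+0x04: c1 80 ⇒ word 0xc180 (big)
  top 5b → 0x18 → or [RR]
  rd: (w>>9)&0x3=0x0 → ax
  rs: (w>>7)&0x3=0x3 → dx
+0x06: 9b 80 ⇒ word 0x9b80 (big)
  top 5b → 0x13 → plus [RR]
  rd: (w>>9)&0x3=0x1 → bx
  rs: (w>>7)&0x3=0x3 → dx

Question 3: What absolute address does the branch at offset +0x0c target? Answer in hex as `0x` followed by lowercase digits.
0xc4d6

@+0c  big-endian(4f f8) = 0x4ff8
  top 5b → 0x9 → jsr [J]
  imm@[10:0]=0x7f8 (s11→-8) ⇒ #-8
  target = base 0xc4d0 + off 0x0c + 2 + imm -8 = 0xc4d6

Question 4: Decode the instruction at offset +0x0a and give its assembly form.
plus cx, ax

[0a] 9c 00 → 0x9c00
  opcode bits[15:11]=0x13: plus/RR
  [10:9] rd=2 = cx
  [8:7] rs=0 = ax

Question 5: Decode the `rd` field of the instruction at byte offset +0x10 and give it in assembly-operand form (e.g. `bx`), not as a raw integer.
[10] 83 b3 → 0x83b3
  op=0x83b3>>11=0x10 ⇒ li (RI)
  rd@[10:9]=0x1 ⇒ bx
  imm@[8:0]=0x1b3 ⇒ #435

bx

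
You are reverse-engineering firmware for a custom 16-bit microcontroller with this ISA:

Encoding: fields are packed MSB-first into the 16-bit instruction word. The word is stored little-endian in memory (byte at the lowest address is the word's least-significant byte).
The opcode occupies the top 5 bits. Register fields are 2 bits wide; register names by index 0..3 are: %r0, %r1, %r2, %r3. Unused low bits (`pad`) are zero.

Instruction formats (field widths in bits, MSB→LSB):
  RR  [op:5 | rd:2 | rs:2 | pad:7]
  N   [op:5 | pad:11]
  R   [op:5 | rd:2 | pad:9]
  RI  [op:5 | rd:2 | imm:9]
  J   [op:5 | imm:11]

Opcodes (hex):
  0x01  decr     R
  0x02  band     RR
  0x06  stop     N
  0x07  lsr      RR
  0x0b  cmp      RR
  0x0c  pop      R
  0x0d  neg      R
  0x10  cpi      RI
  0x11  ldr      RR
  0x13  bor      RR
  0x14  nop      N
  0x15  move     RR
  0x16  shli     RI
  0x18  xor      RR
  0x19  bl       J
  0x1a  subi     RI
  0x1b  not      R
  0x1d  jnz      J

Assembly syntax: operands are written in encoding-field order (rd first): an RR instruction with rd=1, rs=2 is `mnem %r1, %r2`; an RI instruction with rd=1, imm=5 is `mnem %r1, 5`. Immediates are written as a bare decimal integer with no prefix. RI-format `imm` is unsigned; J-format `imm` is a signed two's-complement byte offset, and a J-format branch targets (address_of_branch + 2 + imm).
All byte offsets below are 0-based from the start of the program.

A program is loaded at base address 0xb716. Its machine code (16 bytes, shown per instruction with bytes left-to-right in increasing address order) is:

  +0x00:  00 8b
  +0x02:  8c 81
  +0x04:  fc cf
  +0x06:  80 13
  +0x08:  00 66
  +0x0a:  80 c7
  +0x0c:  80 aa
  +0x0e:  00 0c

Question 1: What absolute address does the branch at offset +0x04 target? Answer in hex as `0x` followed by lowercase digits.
+0x04: fc cf ⇒ word 0xcffc (little)
  opcode bits[15:11]=0x19: bl/J
  [10:0] imm=2044 (s11→-4) = -4
  target = base 0xb716 + off 0x04 + 2 + imm -4 = 0xb718

0xb718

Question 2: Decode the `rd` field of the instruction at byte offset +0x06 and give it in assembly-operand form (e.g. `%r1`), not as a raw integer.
%r1

+0x06: 80 13 ⇒ word 0x1380 (little)
  top 5b → 0x2 → band [RR]
  rd: (w>>9)&0x3=0x1 → %r1
  rs: (w>>7)&0x3=0x3 → %r3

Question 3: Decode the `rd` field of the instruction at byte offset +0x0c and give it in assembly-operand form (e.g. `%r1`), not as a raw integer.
%r1

+0x0c: 80 aa ⇒ word 0xaa80 (little)
  top 5b → 0x15 → move [RR]
  [10:9] rd=1 = %r1
  [8:7] rs=1 = %r1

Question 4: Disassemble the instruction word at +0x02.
+0x02: 8c 81 ⇒ word 0x818c (little)
  opcode bits[15:11]=0x10: cpi/RI
  [10:9] rd=0 = %r0
  [8:0] imm=396 = 396

cpi %r0, 396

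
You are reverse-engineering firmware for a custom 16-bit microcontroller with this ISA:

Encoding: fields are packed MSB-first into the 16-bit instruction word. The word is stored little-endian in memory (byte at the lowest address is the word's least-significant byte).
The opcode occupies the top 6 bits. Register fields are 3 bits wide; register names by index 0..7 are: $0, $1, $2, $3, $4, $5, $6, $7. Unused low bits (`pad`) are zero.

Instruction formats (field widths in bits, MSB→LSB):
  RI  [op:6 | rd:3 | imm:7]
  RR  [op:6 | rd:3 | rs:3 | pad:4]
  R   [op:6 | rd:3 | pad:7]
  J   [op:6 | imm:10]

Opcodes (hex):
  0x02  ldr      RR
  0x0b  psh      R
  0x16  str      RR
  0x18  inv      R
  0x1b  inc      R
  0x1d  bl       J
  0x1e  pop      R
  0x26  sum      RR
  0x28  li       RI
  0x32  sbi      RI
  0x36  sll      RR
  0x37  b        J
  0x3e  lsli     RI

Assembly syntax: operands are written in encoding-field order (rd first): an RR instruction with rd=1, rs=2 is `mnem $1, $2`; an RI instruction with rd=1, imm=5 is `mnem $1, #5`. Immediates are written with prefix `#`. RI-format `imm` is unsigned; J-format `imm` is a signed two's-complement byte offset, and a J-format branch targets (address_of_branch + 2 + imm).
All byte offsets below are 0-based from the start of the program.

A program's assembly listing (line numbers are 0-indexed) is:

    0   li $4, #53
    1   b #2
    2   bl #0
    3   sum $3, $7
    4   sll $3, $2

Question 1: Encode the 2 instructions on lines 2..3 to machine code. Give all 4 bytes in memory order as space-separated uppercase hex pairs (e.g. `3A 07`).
line 2 (bl): pack op=0x1d:6|imm=0:10 = 0x7400; little→ 00 74
line 3 (sum): pack op=0x26:6|rd=3:3|rs=7:3|pad=0:4 = 0x99f0; little→ f0 99

00 74 F0 99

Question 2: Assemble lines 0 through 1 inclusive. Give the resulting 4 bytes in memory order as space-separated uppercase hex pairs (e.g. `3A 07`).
line 0 (li): pack op=0x28:6|rd=4:3|imm=53:7 = 0xa235; little→ 35 a2
line 1 (b): pack op=0x37:6|imm=2:10 = 0xdc02; little→ 02 dc

35 A2 02 DC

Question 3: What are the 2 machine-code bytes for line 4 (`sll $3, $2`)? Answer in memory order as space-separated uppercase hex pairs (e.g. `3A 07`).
line 4 (sll): pack op=0x36:6|rd=3:3|rs=2:3|pad=0:4 = 0xd9a0; little→ a0 d9

A0 D9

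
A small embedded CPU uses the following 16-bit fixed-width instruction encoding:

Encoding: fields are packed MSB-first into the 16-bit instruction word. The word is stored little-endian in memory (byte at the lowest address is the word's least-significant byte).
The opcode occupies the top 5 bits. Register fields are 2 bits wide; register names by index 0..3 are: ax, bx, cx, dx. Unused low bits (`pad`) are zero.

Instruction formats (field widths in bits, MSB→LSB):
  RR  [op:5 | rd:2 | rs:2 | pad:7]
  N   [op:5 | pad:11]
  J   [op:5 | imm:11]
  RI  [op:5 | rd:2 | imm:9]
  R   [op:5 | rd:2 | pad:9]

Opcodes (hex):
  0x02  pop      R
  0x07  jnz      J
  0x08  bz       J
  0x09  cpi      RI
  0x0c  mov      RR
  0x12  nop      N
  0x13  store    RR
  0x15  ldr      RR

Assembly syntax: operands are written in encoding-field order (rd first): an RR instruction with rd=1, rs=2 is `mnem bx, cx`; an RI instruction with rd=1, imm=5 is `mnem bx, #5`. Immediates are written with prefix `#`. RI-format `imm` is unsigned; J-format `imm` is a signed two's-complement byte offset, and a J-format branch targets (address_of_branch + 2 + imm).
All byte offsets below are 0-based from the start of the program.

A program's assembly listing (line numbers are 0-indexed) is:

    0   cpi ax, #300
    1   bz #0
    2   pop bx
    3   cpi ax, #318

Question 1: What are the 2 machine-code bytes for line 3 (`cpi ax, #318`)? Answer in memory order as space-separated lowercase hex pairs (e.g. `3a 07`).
3e 49

line 3 (cpi): pack op=0x9:5|rd=0:2|imm=318:9 = 0x493e; little→ 3e 49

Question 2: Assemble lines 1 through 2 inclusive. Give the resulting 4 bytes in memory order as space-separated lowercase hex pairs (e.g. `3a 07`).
00 40 00 12

line 1 (bz): pack op=0x8:5|imm=0:11 = 0x4000; little→ 00 40
line 2 (pop): pack op=0x2:5|rd=1:2|pad=0:9 = 0x1200; little→ 00 12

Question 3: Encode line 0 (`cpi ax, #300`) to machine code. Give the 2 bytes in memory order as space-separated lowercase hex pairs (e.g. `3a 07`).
0. cpi fields op=0x9:5|rd=0:2|imm=300:9 → word 492ch → 2c 49

2c 49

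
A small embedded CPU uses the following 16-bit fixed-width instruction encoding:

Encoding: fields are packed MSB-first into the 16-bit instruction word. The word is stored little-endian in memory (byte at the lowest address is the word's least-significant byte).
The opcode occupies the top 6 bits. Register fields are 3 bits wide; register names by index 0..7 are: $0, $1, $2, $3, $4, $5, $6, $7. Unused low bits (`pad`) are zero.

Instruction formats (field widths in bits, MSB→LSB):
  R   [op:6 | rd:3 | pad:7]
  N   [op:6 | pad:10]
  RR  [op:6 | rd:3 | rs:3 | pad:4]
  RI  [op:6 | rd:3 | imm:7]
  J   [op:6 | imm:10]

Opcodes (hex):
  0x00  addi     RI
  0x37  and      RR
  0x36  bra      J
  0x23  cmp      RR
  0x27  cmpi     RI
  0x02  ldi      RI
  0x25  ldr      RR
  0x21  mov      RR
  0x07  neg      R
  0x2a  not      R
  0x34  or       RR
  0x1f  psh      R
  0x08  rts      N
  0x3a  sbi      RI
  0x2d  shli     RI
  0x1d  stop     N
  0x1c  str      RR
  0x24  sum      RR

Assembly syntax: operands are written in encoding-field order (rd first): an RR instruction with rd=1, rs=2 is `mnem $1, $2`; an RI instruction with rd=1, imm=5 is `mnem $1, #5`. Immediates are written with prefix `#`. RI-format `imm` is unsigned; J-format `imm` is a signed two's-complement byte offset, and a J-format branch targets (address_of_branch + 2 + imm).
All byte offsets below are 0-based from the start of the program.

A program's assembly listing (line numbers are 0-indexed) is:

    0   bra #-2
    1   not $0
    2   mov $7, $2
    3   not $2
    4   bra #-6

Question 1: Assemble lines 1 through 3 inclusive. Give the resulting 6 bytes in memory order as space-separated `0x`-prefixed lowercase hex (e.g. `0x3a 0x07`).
line 1 (not): pack op=0x2a:6|rd=0:3|pad=0:7 = 0xa800; little→ 00 a8
line 2 (mov): pack op=0x21:6|rd=7:3|rs=2:3|pad=0:4 = 0x87a0; little→ a0 87
line 3 (not): pack op=0x2a:6|rd=2:3|pad=0:7 = 0xa900; little→ 00 a9

0x00 0xa8 0xa0 0x87 0x00 0xa9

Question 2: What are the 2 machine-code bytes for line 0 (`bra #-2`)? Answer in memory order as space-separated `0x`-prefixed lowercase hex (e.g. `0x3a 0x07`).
0xfe 0xdb

0. bra fields op=0x36:6|imm=-2:10 → word dbfeh → fe db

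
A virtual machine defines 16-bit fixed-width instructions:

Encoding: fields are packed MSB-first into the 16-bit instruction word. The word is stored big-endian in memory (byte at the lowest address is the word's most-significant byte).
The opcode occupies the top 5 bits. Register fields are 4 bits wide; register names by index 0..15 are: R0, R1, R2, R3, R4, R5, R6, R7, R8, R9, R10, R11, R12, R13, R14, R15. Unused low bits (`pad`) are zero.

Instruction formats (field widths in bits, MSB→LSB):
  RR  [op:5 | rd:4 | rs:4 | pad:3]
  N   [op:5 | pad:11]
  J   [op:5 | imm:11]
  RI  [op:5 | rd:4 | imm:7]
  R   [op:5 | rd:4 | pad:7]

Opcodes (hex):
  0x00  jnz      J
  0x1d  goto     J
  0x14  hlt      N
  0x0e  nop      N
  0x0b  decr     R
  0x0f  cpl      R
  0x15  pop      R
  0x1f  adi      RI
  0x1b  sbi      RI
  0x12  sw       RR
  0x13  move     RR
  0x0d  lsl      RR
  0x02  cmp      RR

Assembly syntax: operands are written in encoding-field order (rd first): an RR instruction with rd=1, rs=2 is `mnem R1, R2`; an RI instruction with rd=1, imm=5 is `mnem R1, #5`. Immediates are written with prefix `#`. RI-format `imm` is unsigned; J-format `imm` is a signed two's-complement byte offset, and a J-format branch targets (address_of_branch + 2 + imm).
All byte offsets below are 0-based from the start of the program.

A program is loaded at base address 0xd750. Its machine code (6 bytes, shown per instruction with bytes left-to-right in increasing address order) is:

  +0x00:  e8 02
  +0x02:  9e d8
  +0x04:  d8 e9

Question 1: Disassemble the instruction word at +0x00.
goto #2

off 0x00: read e8 02 as big → 0xe802
  opcode bits[15:11]=0x1d: goto/J
  [10:0] imm=2 = #2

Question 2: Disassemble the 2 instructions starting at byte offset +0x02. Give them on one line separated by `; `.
move R13, R11; sbi R1, #105

+0x02: 9e d8 ⇒ word 0x9ed8 (big)
  opcode bits[15:11]=0x13: move/RR
  rd@[10:7]=0xd ⇒ R13
  rs@[6:3]=0xb ⇒ R11
+0x04: d8 e9 ⇒ word 0xd8e9 (big)
  opcode bits[15:11]=0x1b: sbi/RI
  rd@[10:7]=0x1 ⇒ R1
  imm@[6:0]=0x69 ⇒ #105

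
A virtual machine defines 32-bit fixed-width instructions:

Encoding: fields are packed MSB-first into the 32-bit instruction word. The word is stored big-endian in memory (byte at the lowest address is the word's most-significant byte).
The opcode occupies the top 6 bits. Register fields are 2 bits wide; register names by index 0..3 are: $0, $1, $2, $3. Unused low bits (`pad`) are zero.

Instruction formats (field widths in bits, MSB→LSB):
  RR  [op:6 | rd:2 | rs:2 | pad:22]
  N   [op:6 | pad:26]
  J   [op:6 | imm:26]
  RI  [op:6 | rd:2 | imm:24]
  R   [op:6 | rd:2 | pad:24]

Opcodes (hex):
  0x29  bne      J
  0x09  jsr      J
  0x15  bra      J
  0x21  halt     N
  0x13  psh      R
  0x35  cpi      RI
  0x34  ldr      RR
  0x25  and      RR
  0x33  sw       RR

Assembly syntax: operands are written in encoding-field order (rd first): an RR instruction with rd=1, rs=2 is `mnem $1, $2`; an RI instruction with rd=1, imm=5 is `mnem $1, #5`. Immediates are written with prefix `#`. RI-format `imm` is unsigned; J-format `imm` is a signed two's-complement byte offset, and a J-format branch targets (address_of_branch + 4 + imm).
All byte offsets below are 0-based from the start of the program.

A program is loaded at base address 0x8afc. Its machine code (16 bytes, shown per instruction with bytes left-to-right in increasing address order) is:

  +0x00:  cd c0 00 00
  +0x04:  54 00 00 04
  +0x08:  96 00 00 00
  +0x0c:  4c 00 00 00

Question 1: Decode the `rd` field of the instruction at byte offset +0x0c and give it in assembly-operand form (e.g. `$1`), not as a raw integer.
$0

@+0c  big-endian(4c 00 00 00) = 0x4c000000
  op=0x4c000000>>26=0x13 ⇒ psh (R)
  [25:24] rd=0 = $0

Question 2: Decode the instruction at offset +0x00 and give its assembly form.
@+00  big-endian(cd c0 00 00) = 0xcdc00000
  opcode bits[31:26]=0x33: sw/RR
  [25:24] rd=1 = $1
  [23:22] rs=3 = $3

sw $1, $3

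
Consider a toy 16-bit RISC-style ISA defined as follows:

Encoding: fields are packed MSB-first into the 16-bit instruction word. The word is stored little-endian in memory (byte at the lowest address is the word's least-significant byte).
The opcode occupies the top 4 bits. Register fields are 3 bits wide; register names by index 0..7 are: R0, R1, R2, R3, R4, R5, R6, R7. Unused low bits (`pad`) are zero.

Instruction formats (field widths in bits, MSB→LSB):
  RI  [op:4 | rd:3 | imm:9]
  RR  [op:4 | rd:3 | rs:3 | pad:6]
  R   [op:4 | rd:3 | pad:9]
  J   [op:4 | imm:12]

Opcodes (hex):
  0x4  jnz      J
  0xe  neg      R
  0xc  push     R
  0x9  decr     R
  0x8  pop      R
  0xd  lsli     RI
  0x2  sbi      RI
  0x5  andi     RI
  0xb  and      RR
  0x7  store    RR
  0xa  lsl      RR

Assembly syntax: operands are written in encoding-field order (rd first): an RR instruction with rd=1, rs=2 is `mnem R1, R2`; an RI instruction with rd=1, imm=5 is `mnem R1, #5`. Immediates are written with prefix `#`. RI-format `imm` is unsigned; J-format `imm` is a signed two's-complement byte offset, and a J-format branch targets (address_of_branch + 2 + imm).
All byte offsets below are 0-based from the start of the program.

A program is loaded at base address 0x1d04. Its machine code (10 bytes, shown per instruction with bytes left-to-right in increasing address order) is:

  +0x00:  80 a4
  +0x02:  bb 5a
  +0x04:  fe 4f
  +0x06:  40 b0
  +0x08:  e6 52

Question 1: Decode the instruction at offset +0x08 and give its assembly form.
off 0x08: read e6 52 as little → 0x52e6
  op=0x52e6>>12=0x5 ⇒ andi (RI)
  rd@[11:9]=0x1 ⇒ R1
  imm@[8:0]=0xe6 ⇒ #230

andi R1, #230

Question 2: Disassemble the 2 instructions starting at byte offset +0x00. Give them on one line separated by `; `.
lsl R2, R2; andi R5, #187

[00] 80 a4 → 0xa480
  opcode bits[15:12]=0xa: lsl/RR
  rd@[11:9]=0x2 ⇒ R2
  rs@[8:6]=0x2 ⇒ R2
[02] bb 5a → 0x5abb
  opcode bits[15:12]=0x5: andi/RI
  rd@[11:9]=0x5 ⇒ R5
  imm@[8:0]=0xbb ⇒ #187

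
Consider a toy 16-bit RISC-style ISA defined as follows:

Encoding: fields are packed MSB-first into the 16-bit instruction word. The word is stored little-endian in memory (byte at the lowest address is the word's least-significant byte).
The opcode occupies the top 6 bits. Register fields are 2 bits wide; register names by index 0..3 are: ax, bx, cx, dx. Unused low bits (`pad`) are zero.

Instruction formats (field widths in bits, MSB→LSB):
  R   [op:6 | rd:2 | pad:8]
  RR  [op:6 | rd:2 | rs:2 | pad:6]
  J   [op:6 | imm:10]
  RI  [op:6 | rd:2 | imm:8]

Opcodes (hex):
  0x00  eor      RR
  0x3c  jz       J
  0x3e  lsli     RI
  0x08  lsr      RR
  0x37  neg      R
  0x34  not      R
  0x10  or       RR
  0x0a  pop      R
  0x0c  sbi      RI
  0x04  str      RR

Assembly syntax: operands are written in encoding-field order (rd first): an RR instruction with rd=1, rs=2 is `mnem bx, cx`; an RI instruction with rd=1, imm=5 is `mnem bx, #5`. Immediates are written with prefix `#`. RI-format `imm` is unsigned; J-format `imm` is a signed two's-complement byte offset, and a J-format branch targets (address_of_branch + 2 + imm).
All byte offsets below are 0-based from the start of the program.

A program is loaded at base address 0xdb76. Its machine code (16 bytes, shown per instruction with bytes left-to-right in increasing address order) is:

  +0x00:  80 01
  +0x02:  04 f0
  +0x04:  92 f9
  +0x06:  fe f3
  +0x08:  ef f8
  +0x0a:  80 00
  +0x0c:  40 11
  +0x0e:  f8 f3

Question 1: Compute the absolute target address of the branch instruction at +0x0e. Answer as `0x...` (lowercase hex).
0xdb7e

+0x0e: f8 f3 ⇒ word 0xf3f8 (little)
  op=0xf3f8>>10=0x3c ⇒ jz (J)
  imm: (w>>0)&0x3ff=0x3f8 (s10→-8) → #-8
  target = base 0xdb76 + off 0x0e + 2 + imm -8 = 0xdb7e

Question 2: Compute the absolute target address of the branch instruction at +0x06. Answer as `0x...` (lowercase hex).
0xdb7c

@+06  little-endian(fe f3) = 0xf3fe
  opcode bits[15:10]=0x3c: jz/J
  imm: (w>>0)&0x3ff=0x3fe (s10→-2) → #-2
  target = base 0xdb76 + off 0x06 + 2 + imm -2 = 0xdb7c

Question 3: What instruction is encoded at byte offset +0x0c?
str bx, bx

@+0c  little-endian(40 11) = 0x1140
  op=0x1140>>10=0x4 ⇒ str (RR)
  rd@[9:8]=0x1 ⇒ bx
  rs@[7:6]=0x1 ⇒ bx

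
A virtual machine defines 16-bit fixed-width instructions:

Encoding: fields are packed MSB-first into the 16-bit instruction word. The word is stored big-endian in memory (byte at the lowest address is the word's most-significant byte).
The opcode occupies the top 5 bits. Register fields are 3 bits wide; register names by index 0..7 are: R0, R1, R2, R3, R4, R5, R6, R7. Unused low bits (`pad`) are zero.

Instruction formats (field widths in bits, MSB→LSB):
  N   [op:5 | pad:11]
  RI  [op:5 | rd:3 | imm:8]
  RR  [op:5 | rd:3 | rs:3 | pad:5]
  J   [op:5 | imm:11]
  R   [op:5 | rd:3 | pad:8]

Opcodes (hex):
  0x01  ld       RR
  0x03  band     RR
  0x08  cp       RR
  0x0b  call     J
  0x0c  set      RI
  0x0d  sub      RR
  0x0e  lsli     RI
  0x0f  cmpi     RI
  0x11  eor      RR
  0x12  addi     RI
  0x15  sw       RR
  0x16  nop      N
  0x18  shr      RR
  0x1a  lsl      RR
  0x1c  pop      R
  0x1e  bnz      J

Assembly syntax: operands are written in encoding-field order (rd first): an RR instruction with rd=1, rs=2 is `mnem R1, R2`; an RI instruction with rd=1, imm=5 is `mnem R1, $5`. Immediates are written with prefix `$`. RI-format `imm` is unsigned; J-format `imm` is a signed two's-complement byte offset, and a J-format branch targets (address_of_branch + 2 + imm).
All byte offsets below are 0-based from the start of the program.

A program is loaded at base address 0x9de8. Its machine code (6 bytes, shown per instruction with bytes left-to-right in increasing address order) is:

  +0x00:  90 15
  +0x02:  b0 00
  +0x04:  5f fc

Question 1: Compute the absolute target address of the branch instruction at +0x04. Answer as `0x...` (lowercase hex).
off 0x04: read 5f fc as big → 0x5ffc
  op=0x5ffc>>11=0xb ⇒ call (J)
  imm@[10:0]=0x7fc (s11→-4) ⇒ $-4
  target = base 0x9de8 + off 0x04 + 2 + imm -4 = 0x9dea

0x9dea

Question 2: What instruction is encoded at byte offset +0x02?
nop

off 0x02: read b0 00 as big → 0xb000
  op=0xb000>>11=0x16 ⇒ nop (N)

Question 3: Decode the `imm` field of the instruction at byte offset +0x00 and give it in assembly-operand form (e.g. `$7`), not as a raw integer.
$21

+0x00: 90 15 ⇒ word 0x9015 (big)
  op=0x9015>>11=0x12 ⇒ addi (RI)
  [10:8] rd=0 = R0
  [7:0] imm=21 = $21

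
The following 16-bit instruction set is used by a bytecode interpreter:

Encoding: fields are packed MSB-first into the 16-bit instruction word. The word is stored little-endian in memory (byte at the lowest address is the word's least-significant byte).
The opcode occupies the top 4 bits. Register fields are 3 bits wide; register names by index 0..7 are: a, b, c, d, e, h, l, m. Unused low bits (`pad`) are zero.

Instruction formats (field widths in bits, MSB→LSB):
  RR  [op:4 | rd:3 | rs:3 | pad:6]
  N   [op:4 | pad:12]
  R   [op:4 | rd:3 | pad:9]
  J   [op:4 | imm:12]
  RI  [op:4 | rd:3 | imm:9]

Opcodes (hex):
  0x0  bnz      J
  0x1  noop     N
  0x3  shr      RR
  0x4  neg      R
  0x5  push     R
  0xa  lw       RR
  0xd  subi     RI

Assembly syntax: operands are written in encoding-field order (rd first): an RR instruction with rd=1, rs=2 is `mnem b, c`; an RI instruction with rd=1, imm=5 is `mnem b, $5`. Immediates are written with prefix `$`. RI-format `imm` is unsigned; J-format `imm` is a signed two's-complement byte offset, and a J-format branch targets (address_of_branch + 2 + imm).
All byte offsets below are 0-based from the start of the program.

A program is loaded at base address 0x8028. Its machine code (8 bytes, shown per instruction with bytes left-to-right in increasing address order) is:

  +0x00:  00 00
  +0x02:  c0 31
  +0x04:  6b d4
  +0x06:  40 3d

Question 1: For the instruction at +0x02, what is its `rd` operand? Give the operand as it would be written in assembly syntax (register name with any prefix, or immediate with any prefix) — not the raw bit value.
@+02  little-endian(c0 31) = 0x31c0
  top 4b → 0x3 → shr [RR]
  [11:9] rd=0 = a
  [8:6] rs=7 = m

a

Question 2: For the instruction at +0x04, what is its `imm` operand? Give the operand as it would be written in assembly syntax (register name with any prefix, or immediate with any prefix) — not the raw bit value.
$107

off 0x04: read 6b d4 as little → 0xd46b
  top 4b → 0xd → subi [RI]
  [11:9] rd=2 = c
  [8:0] imm=107 = $107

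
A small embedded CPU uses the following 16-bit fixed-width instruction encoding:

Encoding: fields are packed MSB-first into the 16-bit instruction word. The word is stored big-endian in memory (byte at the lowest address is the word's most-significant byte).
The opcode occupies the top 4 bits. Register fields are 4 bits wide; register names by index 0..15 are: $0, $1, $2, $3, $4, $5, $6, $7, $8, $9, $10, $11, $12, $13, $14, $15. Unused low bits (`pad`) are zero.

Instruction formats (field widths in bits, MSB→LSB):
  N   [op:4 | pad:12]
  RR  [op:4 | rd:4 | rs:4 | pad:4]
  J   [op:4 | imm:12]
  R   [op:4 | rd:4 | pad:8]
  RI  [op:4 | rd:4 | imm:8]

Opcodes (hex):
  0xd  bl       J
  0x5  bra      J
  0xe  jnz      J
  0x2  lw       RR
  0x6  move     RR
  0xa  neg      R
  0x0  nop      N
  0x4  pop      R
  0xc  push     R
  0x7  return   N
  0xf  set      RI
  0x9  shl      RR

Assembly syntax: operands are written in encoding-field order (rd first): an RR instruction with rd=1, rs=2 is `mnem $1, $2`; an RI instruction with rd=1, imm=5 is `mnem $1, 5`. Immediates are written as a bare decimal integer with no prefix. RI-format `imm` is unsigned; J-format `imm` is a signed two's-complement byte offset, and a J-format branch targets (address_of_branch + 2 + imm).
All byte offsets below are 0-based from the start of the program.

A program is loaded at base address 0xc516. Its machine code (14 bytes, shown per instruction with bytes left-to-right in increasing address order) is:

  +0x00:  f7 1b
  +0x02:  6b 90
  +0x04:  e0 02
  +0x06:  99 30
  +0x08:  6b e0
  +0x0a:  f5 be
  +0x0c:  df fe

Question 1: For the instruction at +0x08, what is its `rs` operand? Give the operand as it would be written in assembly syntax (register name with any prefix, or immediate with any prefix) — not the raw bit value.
$14

+0x08: 6b e0 ⇒ word 0x6be0 (big)
  op=0x6be0>>12=0x6 ⇒ move (RR)
  rd: (w>>8)&0xf=0xb → $11
  rs: (w>>4)&0xf=0xe → $14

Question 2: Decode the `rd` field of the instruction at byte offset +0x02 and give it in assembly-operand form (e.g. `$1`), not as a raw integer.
$11

+0x02: 6b 90 ⇒ word 0x6b90 (big)
  top 4b → 0x6 → move [RR]
  rd@[11:8]=0xb ⇒ $11
  rs@[7:4]=0x9 ⇒ $9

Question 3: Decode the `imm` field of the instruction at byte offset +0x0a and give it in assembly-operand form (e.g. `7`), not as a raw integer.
+0x0a: f5 be ⇒ word 0xf5be (big)
  op=0xf5be>>12=0xf ⇒ set (RI)
  rd: (w>>8)&0xf=0x5 → $5
  imm: (w>>0)&0xff=0xbe → 190

190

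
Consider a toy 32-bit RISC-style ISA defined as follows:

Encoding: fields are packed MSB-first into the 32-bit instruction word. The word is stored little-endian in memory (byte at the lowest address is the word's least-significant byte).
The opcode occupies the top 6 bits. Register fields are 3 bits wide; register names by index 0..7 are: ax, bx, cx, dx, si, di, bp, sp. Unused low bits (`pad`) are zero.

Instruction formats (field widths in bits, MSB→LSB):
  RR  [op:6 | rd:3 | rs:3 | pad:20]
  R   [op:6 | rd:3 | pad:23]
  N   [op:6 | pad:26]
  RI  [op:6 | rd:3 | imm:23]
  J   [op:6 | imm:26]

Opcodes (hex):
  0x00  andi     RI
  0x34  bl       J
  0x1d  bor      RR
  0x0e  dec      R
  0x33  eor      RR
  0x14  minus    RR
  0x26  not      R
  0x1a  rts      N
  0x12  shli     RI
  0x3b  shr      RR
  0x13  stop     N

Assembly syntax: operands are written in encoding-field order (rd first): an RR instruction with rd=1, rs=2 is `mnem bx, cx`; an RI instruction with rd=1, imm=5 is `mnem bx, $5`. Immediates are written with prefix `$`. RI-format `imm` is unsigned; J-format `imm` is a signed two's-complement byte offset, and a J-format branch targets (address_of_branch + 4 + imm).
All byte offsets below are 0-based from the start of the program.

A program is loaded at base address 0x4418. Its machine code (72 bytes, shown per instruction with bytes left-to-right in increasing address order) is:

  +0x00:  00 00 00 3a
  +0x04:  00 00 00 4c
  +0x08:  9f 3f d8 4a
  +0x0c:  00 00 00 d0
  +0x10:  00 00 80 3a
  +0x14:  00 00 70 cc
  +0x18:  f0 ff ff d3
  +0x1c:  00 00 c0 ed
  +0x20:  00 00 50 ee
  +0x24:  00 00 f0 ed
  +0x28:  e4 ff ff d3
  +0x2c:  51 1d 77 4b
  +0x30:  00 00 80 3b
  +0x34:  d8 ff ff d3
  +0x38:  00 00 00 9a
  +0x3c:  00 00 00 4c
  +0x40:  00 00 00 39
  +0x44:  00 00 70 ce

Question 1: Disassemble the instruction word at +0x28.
bl $-28

off 0x28: read e4 ff ff d3 as little → 0xd3ffffe4
  op=0xd3ffffe4>>26=0x34 ⇒ bl (J)
  imm@[25:0]=0x3ffffe4 (s26→-28) ⇒ $-28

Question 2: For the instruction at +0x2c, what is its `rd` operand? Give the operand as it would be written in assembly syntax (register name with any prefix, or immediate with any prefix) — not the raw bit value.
bp

[2c] 51 1d 77 4b → 0x4b771d51
  opcode bits[31:26]=0x12: shli/RI
  rd: (w>>23)&0x7=0x6 → bp
  imm: (w>>0)&0x7fffff=0x771d51 → $7806289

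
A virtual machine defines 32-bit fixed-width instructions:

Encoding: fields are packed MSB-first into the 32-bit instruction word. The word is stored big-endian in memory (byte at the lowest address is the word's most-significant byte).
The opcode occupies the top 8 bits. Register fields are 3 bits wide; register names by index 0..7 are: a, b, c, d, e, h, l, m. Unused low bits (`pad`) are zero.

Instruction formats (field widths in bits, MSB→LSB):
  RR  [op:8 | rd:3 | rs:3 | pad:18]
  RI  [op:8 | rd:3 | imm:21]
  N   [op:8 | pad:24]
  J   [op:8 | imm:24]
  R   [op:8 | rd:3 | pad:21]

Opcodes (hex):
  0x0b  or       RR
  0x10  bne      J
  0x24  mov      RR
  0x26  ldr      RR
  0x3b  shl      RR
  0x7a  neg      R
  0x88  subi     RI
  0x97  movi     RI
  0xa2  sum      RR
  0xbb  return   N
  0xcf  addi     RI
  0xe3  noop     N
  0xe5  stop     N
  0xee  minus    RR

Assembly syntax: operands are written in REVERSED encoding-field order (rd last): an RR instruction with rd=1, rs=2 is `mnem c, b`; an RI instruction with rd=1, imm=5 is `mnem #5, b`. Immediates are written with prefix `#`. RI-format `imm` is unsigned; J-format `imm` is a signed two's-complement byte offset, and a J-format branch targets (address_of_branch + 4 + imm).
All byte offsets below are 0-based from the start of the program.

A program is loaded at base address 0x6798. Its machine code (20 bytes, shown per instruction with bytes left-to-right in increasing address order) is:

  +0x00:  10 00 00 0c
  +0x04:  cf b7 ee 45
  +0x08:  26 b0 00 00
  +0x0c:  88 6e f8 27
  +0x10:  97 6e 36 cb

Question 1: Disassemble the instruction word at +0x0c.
subi #981031, d

off 0x0c: read 88 6e f8 27 as big → 0x886ef827
  opcode bits[31:24]=0x88: subi/RI
  rd: (w>>21)&0x7=0x3 → d
  imm: (w>>0)&0x1fffff=0xef827 → #981031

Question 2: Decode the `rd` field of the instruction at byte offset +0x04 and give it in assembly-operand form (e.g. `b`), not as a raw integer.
h

[04] cf b7 ee 45 → 0xcfb7ee45
  opcode bits[31:24]=0xcf: addi/RI
  rd@[23:21]=0x5 ⇒ h
  imm@[20:0]=0x17ee45 ⇒ #1568325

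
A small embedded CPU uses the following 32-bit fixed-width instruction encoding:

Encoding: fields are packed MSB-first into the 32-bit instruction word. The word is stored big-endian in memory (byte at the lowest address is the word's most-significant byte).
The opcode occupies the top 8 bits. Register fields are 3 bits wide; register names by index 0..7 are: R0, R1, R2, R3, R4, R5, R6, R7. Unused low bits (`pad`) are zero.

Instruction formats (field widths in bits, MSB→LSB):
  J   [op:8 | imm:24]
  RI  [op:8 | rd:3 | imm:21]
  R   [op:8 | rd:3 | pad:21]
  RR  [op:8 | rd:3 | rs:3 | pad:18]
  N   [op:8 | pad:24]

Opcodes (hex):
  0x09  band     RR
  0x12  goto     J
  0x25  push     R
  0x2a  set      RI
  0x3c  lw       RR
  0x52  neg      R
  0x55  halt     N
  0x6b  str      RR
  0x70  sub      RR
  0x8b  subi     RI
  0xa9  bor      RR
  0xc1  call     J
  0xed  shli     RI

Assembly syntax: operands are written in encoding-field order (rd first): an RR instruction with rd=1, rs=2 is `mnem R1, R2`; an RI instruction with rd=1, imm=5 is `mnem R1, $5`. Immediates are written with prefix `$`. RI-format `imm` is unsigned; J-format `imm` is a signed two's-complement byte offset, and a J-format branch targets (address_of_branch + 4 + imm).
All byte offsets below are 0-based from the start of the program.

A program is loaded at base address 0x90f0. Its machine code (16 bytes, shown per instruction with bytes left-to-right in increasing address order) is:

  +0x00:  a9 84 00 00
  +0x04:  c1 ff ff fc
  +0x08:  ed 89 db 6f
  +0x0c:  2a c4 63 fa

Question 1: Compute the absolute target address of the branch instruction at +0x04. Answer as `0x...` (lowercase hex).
@+04  big-endian(c1 ff ff fc) = 0xc1fffffc
  opcode bits[31:24]=0xc1: call/J
  [23:0] imm=16777212 (s24→-4) = $-4
  target = base 0x90f0 + off 0x04 + 4 + imm -4 = 0x90f4

0x90f4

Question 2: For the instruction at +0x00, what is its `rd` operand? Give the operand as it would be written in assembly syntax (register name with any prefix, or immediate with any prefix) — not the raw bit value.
+0x00: a9 84 00 00 ⇒ word 0xa9840000 (big)
  top 8b → 0xa9 → bor [RR]
  rd: (w>>21)&0x7=0x4 → R4
  rs: (w>>18)&0x7=0x1 → R1

R4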